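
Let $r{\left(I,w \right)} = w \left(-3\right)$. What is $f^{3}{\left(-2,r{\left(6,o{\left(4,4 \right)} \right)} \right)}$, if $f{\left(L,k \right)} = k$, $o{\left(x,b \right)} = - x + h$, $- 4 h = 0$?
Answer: $1728$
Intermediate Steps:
$h = 0$ ($h = \left(- \frac{1}{4}\right) 0 = 0$)
$o{\left(x,b \right)} = - x$ ($o{\left(x,b \right)} = - x + 0 = - x$)
$r{\left(I,w \right)} = - 3 w$
$f^{3}{\left(-2,r{\left(6,o{\left(4,4 \right)} \right)} \right)} = \left(- 3 \left(\left(-1\right) 4\right)\right)^{3} = \left(\left(-3\right) \left(-4\right)\right)^{3} = 12^{3} = 1728$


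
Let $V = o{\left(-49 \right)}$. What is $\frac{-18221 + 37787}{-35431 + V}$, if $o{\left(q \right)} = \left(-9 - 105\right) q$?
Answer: $- \frac{19566}{29845} \approx -0.65559$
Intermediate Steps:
$o{\left(q \right)} = - 114 q$ ($o{\left(q \right)} = \left(-9 - 105\right) q = - 114 q$)
$V = 5586$ ($V = \left(-114\right) \left(-49\right) = 5586$)
$\frac{-18221 + 37787}{-35431 + V} = \frac{-18221 + 37787}{-35431 + 5586} = \frac{19566}{-29845} = 19566 \left(- \frac{1}{29845}\right) = - \frac{19566}{29845}$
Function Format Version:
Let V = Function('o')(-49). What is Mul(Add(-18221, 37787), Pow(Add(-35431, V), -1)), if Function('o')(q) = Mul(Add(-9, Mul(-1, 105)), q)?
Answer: Rational(-19566, 29845) ≈ -0.65559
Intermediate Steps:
Function('o')(q) = Mul(-114, q) (Function('o')(q) = Mul(Add(-9, -105), q) = Mul(-114, q))
V = 5586 (V = Mul(-114, -49) = 5586)
Mul(Add(-18221, 37787), Pow(Add(-35431, V), -1)) = Mul(Add(-18221, 37787), Pow(Add(-35431, 5586), -1)) = Mul(19566, Pow(-29845, -1)) = Mul(19566, Rational(-1, 29845)) = Rational(-19566, 29845)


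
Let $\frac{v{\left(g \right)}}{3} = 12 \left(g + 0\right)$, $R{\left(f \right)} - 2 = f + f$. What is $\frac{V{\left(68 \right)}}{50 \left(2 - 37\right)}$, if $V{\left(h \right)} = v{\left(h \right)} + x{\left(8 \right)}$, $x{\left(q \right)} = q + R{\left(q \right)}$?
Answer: $- \frac{1237}{875} \approx -1.4137$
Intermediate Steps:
$R{\left(f \right)} = 2 + 2 f$ ($R{\left(f \right)} = 2 + \left(f + f\right) = 2 + 2 f$)
$x{\left(q \right)} = 2 + 3 q$ ($x{\left(q \right)} = q + \left(2 + 2 q\right) = 2 + 3 q$)
$v{\left(g \right)} = 36 g$ ($v{\left(g \right)} = 3 \cdot 12 \left(g + 0\right) = 3 \cdot 12 g = 36 g$)
$V{\left(h \right)} = 26 + 36 h$ ($V{\left(h \right)} = 36 h + \left(2 + 3 \cdot 8\right) = 36 h + \left(2 + 24\right) = 36 h + 26 = 26 + 36 h$)
$\frac{V{\left(68 \right)}}{50 \left(2 - 37\right)} = \frac{26 + 36 \cdot 68}{50 \left(2 - 37\right)} = \frac{26 + 2448}{50 \left(-35\right)} = \frac{2474}{-1750} = 2474 \left(- \frac{1}{1750}\right) = - \frac{1237}{875}$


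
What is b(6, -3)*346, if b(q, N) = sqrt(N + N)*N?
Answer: -1038*I*sqrt(6) ≈ -2542.6*I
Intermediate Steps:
b(q, N) = sqrt(2)*N**(3/2) (b(q, N) = sqrt(2*N)*N = (sqrt(2)*sqrt(N))*N = sqrt(2)*N**(3/2))
b(6, -3)*346 = (sqrt(2)*(-3)**(3/2))*346 = (sqrt(2)*(-3*I*sqrt(3)))*346 = -3*I*sqrt(6)*346 = -1038*I*sqrt(6)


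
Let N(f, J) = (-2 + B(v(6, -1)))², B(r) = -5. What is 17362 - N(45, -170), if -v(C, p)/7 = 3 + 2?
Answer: 17313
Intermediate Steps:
v(C, p) = -35 (v(C, p) = -7*(3 + 2) = -7*5 = -35)
N(f, J) = 49 (N(f, J) = (-2 - 5)² = (-7)² = 49)
17362 - N(45, -170) = 17362 - 1*49 = 17362 - 49 = 17313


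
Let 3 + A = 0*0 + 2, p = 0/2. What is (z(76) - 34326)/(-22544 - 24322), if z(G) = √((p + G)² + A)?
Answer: 5721/7811 - 5*√231/46866 ≈ 0.73081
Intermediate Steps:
p = 0 (p = 0*(½) = 0)
A = -1 (A = -3 + (0*0 + 2) = -3 + (0 + 2) = -3 + 2 = -1)
z(G) = √(-1 + G²) (z(G) = √((0 + G)² - 1) = √(G² - 1) = √(-1 + G²))
(z(76) - 34326)/(-22544 - 24322) = (√(-1 + 76²) - 34326)/(-22544 - 24322) = (√(-1 + 5776) - 34326)/(-46866) = (√5775 - 34326)*(-1/46866) = (5*√231 - 34326)*(-1/46866) = (-34326 + 5*√231)*(-1/46866) = 5721/7811 - 5*√231/46866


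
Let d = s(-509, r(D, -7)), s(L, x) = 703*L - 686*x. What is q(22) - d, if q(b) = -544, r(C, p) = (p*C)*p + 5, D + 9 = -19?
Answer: -580479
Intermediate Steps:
D = -28 (D = -9 - 19 = -28)
r(C, p) = 5 + C*p² (r(C, p) = (C*p)*p + 5 = C*p² + 5 = 5 + C*p²)
s(L, x) = -686*x + 703*L
d = 579935 (d = -686*(5 - 28*(-7)²) + 703*(-509) = -686*(5 - 28*49) - 357827 = -686*(5 - 1372) - 357827 = -686*(-1367) - 357827 = 937762 - 357827 = 579935)
q(22) - d = -544 - 1*579935 = -544 - 579935 = -580479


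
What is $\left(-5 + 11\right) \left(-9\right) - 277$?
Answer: $-331$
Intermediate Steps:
$\left(-5 + 11\right) \left(-9\right) - 277 = 6 \left(-9\right) - 277 = -54 - 277 = -331$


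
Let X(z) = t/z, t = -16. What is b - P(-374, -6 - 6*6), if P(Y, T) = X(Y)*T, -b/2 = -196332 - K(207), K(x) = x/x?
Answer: 73428878/187 ≈ 3.9267e+5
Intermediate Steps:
K(x) = 1
b = 392666 (b = -2*(-196332 - 1*1) = -2*(-196332 - 1) = -2*(-196333) = 392666)
X(z) = -16/z
P(Y, T) = -16*T/Y (P(Y, T) = (-16/Y)*T = -16*T/Y)
b - P(-374, -6 - 6*6) = 392666 - (-16)*(-6 - 6*6)/(-374) = 392666 - (-16)*(-6 - 36)*(-1)/374 = 392666 - (-16)*(-42)*(-1)/374 = 392666 - 1*(-336/187) = 392666 + 336/187 = 73428878/187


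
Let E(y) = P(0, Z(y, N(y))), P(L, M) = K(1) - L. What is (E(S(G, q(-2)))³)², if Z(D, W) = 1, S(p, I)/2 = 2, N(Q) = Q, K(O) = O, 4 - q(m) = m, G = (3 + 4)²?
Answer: 1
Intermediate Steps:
G = 49 (G = 7² = 49)
q(m) = 4 - m
S(p, I) = 4 (S(p, I) = 2*2 = 4)
P(L, M) = 1 - L
E(y) = 1 (E(y) = 1 - 1*0 = 1 + 0 = 1)
(E(S(G, q(-2)))³)² = (1³)² = 1² = 1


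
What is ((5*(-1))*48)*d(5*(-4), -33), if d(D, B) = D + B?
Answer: 12720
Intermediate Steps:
d(D, B) = B + D
((5*(-1))*48)*d(5*(-4), -33) = ((5*(-1))*48)*(-33 + 5*(-4)) = (-5*48)*(-33 - 20) = -240*(-53) = 12720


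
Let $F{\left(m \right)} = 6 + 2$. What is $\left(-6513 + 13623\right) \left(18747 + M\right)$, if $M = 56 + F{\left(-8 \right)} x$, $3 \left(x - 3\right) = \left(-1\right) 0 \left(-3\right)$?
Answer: $133859970$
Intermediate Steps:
$F{\left(m \right)} = 8$
$x = 3$ ($x = 3 + \frac{\left(-1\right) 0 \left(-3\right)}{3} = 3 + \frac{0 \left(-3\right)}{3} = 3 + \frac{1}{3} \cdot 0 = 3 + 0 = 3$)
$M = 80$ ($M = 56 + 8 \cdot 3 = 56 + 24 = 80$)
$\left(-6513 + 13623\right) \left(18747 + M\right) = \left(-6513 + 13623\right) \left(18747 + 80\right) = 7110 \cdot 18827 = 133859970$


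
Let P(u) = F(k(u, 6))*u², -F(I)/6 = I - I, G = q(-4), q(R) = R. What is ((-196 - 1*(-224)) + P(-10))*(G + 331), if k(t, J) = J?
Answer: 9156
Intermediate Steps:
G = -4
F(I) = 0 (F(I) = -6*(I - I) = -6*0 = 0)
P(u) = 0 (P(u) = 0*u² = 0)
((-196 - 1*(-224)) + P(-10))*(G + 331) = ((-196 - 1*(-224)) + 0)*(-4 + 331) = ((-196 + 224) + 0)*327 = (28 + 0)*327 = 28*327 = 9156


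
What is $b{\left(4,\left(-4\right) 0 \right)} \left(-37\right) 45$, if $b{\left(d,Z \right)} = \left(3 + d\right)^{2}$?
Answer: $-81585$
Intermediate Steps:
$b{\left(4,\left(-4\right) 0 \right)} \left(-37\right) 45 = \left(3 + 4\right)^{2} \left(-37\right) 45 = 7^{2} \left(-37\right) 45 = 49 \left(-37\right) 45 = \left(-1813\right) 45 = -81585$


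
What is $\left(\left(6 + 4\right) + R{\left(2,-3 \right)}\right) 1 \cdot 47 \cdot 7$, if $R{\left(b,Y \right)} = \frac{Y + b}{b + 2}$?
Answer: $\frac{12831}{4} \approx 3207.8$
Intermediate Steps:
$R{\left(b,Y \right)} = \frac{Y + b}{2 + b}$
$\left(\left(6 + 4\right) + R{\left(2,-3 \right)}\right) 1 \cdot 47 \cdot 7 = \left(\left(6 + 4\right) + \frac{-3 + 2}{2 + 2}\right) 1 \cdot 47 \cdot 7 = \left(10 + \frac{1}{4} \left(-1\right)\right) 1 \cdot 47 \cdot 7 = \left(10 - \frac{1}{4}\right) 1 \cdot 47 \cdot 7 = \frac{39}{4} \cdot 1 \cdot 47 \cdot 7 = \frac{39}{4} \cdot 47 \cdot 7 = \frac{1833}{4} \cdot 7 = \frac{12831}{4}$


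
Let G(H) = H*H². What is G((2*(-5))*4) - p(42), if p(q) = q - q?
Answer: -64000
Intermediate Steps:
p(q) = 0
G(H) = H³
G((2*(-5))*4) - p(42) = ((2*(-5))*4)³ - 1*0 = (-10*4)³ + 0 = (-40)³ + 0 = -64000 + 0 = -64000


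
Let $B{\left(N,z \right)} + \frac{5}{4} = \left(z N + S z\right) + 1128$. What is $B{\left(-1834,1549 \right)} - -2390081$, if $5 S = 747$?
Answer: $- \frac{4364753}{20} \approx -2.1824 \cdot 10^{5}$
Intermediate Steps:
$S = \frac{747}{5}$ ($S = \frac{1}{5} \cdot 747 = \frac{747}{5} \approx 149.4$)
$B{\left(N,z \right)} = \frac{4507}{4} + \frac{747 z}{5} + N z$ ($B{\left(N,z \right)} = - \frac{5}{4} + \left(\left(z N + \frac{747 z}{5}\right) + 1128\right) = - \frac{5}{4} + \left(\left(N z + \frac{747 z}{5}\right) + 1128\right) = - \frac{5}{4} + \left(\left(\frac{747 z}{5} + N z\right) + 1128\right) = - \frac{5}{4} + \left(1128 + \frac{747 z}{5} + N z\right) = \frac{4507}{4} + \frac{747 z}{5} + N z$)
$B{\left(-1834,1549 \right)} - -2390081 = \left(\frac{4507}{4} + \frac{747}{5} \cdot 1549 - 2840866\right) - -2390081 = \left(\frac{4507}{4} + \frac{1157103}{5} - 2840866\right) + 2390081 = - \frac{52166373}{20} + 2390081 = - \frac{4364753}{20}$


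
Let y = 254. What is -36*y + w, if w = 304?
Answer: -8840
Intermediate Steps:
-36*y + w = -36*254 + 304 = -9144 + 304 = -8840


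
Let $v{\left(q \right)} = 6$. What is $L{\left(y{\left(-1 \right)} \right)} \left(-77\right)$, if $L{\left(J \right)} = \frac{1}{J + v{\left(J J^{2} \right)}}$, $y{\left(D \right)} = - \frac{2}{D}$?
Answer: $- \frac{77}{8} \approx -9.625$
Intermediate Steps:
$L{\left(J \right)} = \frac{1}{6 + J}$ ($L{\left(J \right)} = \frac{1}{J + 6} = \frac{1}{6 + J}$)
$L{\left(y{\left(-1 \right)} \right)} \left(-77\right) = \frac{1}{6 - \frac{2}{-1}} \left(-77\right) = \frac{1}{6 - -2} \left(-77\right) = \frac{1}{6 + 2} \left(-77\right) = \frac{1}{8} \left(-77\right) = - \frac{77}{8}$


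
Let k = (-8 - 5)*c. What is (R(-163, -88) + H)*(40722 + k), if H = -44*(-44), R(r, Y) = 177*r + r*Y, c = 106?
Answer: -494593424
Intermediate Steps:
R(r, Y) = 177*r + Y*r
k = -1378 (k = (-8 - 5)*106 = -13*106 = -1378)
H = 1936
(R(-163, -88) + H)*(40722 + k) = (-163*(177 - 88) + 1936)*(40722 - 1378) = (-163*89 + 1936)*39344 = (-14507 + 1936)*39344 = -12571*39344 = -494593424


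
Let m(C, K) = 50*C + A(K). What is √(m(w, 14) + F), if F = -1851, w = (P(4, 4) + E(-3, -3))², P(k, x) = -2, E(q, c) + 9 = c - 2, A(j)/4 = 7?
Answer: √10977 ≈ 104.77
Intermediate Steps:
A(j) = 28 (A(j) = 4*7 = 28)
E(q, c) = -11 + c (E(q, c) = -9 + (c - 2) = -9 + (-2 + c) = -11 + c)
w = 256 (w = (-2 + (-11 - 3))² = (-2 - 14)² = (-16)² = 256)
m(C, K) = 28 + 50*C (m(C, K) = 50*C + 28 = 28 + 50*C)
√(m(w, 14) + F) = √((28 + 50*256) - 1851) = √((28 + 12800) - 1851) = √(12828 - 1851) = √10977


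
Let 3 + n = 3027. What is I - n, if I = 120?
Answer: -2904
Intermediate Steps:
n = 3024 (n = -3 + 3027 = 3024)
I - n = 120 - 1*3024 = 120 - 3024 = -2904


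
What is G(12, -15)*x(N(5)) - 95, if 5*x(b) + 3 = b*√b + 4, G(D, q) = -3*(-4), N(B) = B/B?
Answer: -451/5 ≈ -90.200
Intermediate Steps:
N(B) = 1
G(D, q) = 12
x(b) = ⅕ + b^(3/2)/5 (x(b) = -⅗ + (b*√b + 4)/5 = -⅗ + (b^(3/2) + 4)/5 = -⅗ + (4 + b^(3/2))/5 = -⅗ + (⅘ + b^(3/2)/5) = ⅕ + b^(3/2)/5)
G(12, -15)*x(N(5)) - 95 = 12*(⅕ + 1^(3/2)/5) - 95 = 12*(⅕ + (⅕)*1) - 95 = 12*(⅕ + ⅕) - 95 = 12*(⅖) - 95 = 24/5 - 95 = -451/5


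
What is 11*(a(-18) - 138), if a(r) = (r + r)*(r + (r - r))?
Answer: 5610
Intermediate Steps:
a(r) = 2*r**2 (a(r) = (2*r)*(r + 0) = (2*r)*r = 2*r**2)
11*(a(-18) - 138) = 11*(2*(-18)**2 - 138) = 11*(2*324 - 138) = 11*(648 - 138) = 11*510 = 5610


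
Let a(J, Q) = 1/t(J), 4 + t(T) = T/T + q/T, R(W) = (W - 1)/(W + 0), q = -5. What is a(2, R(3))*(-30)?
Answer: 60/11 ≈ 5.4545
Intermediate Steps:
R(W) = (-1 + W)/W
t(T) = -3 - 5/T (t(T) = -4 + (T/T - 5/T) = -4 + (1 - 5/T) = -3 - 5/T)
a(J, Q) = 1/(-3 - 5/J)
a(2, R(3))*(-30) = -1*2/(5 + 3*2)*(-30) = -1*2/(5 + 6)*(-30) = -1*2/11*(-30) = -1*2*1/11*(-30) = -2/11*(-30) = 60/11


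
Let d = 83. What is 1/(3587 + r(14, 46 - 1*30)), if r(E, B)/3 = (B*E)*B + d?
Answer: 1/14588 ≈ 6.8550e-5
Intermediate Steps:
r(E, B) = 249 + 3*E*B**2 (r(E, B) = 3*((B*E)*B + 83) = 3*(E*B**2 + 83) = 3*(83 + E*B**2) = 249 + 3*E*B**2)
1/(3587 + r(14, 46 - 1*30)) = 1/(3587 + (249 + 3*14*(46 - 1*30)**2)) = 1/(3587 + (249 + 3*14*(46 - 30)**2)) = 1/(3587 + (249 + 3*14*16**2)) = 1/(3587 + (249 + 3*14*256)) = 1/(3587 + (249 + 10752)) = 1/(3587 + 11001) = 1/14588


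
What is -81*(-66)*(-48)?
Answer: -256608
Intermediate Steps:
-81*(-66)*(-48) = 5346*(-48) = -256608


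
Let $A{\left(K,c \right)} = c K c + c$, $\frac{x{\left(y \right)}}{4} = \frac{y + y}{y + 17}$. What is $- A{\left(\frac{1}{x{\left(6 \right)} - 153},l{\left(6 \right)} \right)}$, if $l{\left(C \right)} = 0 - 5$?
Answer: $\frac{17930}{3471} \approx 5.1657$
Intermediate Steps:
$x{\left(y \right)} = \frac{8 y}{17 + y}$ ($x{\left(y \right)} = 4 \frac{y + y}{y + 17} = 4 \frac{2 y}{17 + y} = \frac{8 y}{17 + y}$)
$l{\left(C \right)} = -5$
$A{\left(K,c \right)} = c + K c^{2}$ ($A{\left(K,c \right)} = K c c + c = K c^{2} + c = c + K c^{2}$)
$- A{\left(\frac{1}{x{\left(6 \right)} - 153},l{\left(6 \right)} \right)} = - \left(-5\right) \left(1 + \frac{1}{8 \cdot 6 \frac{1}{17 + 6} - 153} \left(-5\right)\right) = - \left(-5\right) \left(1 + \frac{1}{8 \cdot 6 \cdot \frac{1}{23} - 153} \left(-5\right)\right) = - \left(-5\right) \left(1 + \frac{1}{\frac{48}{23} - 153} \left(-5\right)\right) = - \left(-5\right) \left(1 + \frac{1}{- \frac{3471}{23}} \left(-5\right)\right) = - \left(-5\right) \left(1 - - \frac{115}{3471}\right) = - \left(-5\right) \left(1 + \frac{115}{3471}\right) = - \frac{\left(-5\right) 3586}{3471} = \left(-1\right) \left(- \frac{17930}{3471}\right) = \frac{17930}{3471}$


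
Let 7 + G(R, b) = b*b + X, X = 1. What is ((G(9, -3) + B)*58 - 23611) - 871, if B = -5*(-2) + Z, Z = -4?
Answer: -23960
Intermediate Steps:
B = 6 (B = -5*(-2) - 4 = 10 - 4 = 6)
G(R, b) = -6 + b² (G(R, b) = -7 + (b*b + 1) = -7 + (b² + 1) = -7 + (1 + b²) = -6 + b²)
((G(9, -3) + B)*58 - 23611) - 871 = (((-6 + (-3)²) + 6)*58 - 23611) - 871 = (((-6 + 9) + 6)*58 - 23611) - 871 = ((3 + 6)*58 - 23611) - 871 = (9*58 - 23611) - 871 = (522 - 23611) - 871 = -23089 - 871 = -23960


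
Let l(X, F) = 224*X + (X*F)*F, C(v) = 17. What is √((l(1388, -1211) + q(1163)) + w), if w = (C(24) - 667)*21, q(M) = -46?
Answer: 2*√508957091 ≈ 45120.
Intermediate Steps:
w = -13650 (w = (17 - 667)*21 = -650*21 = -13650)
l(X, F) = 224*X + X*F² (l(X, F) = 224*X + (F*X)*F = 224*X + X*F²)
√((l(1388, -1211) + q(1163)) + w) = √((1388*(224 + (-1211)²) - 46) - 13650) = √((1388*(224 + 1466521) - 46) - 13650) = √((1388*1466745 - 46) - 13650) = √((2035842060 - 46) - 13650) = √(2035842014 - 13650) = √2035828364 = 2*√508957091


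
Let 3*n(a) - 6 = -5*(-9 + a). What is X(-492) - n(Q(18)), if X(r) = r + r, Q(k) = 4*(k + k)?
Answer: -761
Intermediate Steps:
Q(k) = 8*k (Q(k) = 4*(2*k) = 8*k)
n(a) = 17 - 5*a/3 (n(a) = 2 + (-5*(-9 + a))/3 = 2 + (45 - 5*a)/3 = 2 + (15 - 5*a/3) = 17 - 5*a/3)
X(r) = 2*r
X(-492) - n(Q(18)) = 2*(-492) - (17 - 40*18/3) = -984 - (17 - 5/3*144) = -984 - (17 - 240) = -984 - 1*(-223) = -984 + 223 = -761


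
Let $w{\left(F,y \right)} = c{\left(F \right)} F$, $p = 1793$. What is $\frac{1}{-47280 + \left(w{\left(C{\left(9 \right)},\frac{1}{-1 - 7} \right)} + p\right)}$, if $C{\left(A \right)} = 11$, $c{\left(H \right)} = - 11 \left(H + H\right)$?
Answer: $- \frac{1}{48149} \approx -2.0769 \cdot 10^{-5}$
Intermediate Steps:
$c{\left(H \right)} = - 22 H$ ($c{\left(H \right)} = - 11 \cdot 2 H = - 22 H$)
$w{\left(F,y \right)} = - 22 F^{2}$ ($w{\left(F,y \right)} = - 22 F F = - 22 F^{2}$)
$\frac{1}{-47280 + \left(w{\left(C{\left(9 \right)},\frac{1}{-1 - 7} \right)} + p\right)} = \frac{1}{-47280 + \left(- 22 \cdot 11^{2} + 1793\right)} = \frac{1}{-47280 + \left(\left(-22\right) 121 + 1793\right)} = \frac{1}{-47280 + \left(-2662 + 1793\right)} = \frac{1}{-47280 - 869} = \frac{1}{-48149} = - \frac{1}{48149}$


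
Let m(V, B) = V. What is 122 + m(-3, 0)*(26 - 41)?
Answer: 167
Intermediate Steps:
122 + m(-3, 0)*(26 - 41) = 122 - 3*(26 - 41) = 122 - 3*(-15) = 122 + 45 = 167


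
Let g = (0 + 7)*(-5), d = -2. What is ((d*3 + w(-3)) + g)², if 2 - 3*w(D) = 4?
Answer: 15625/9 ≈ 1736.1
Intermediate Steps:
w(D) = -⅔ (w(D) = ⅔ - ⅓*4 = ⅔ - 4/3 = -⅔)
g = -35 (g = 7*(-5) = -35)
((d*3 + w(-3)) + g)² = ((-2*3 - ⅔) - 35)² = ((-6 - ⅔) - 35)² = (-20/3 - 35)² = (-125/3)² = 15625/9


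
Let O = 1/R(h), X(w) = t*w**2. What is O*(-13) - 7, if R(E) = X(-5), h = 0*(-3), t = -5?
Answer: -862/125 ≈ -6.8960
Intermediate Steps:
h = 0
X(w) = -5*w**2
R(E) = -125 (R(E) = -5*(-5)**2 = -5*25 = -125)
O = -1/125 (O = 1/(-125) = -1/125 ≈ -0.0080000)
O*(-13) - 7 = -1/125*(-13) - 7 = 13/125 - 7 = -862/125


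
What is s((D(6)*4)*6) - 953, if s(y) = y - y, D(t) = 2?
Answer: -953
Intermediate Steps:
s(y) = 0
s((D(6)*4)*6) - 953 = 0 - 953 = -953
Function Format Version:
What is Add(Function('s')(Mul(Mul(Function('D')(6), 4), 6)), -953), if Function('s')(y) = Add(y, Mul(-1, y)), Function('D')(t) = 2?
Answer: -953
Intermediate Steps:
Function('s')(y) = 0
Add(Function('s')(Mul(Mul(Function('D')(6), 4), 6)), -953) = Add(0, -953) = -953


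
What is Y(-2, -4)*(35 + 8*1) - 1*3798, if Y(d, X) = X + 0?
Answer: -3970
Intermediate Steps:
Y(d, X) = X
Y(-2, -4)*(35 + 8*1) - 1*3798 = -4*(35 + 8*1) - 1*3798 = -4*(35 + 8) - 3798 = -4*43 - 3798 = -172 - 3798 = -3970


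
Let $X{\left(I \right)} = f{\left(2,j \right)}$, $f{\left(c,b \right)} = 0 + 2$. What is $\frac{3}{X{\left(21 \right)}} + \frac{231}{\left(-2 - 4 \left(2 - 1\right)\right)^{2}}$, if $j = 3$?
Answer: $\frac{95}{12} \approx 7.9167$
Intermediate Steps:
$f{\left(c,b \right)} = 2$
$X{\left(I \right)} = 2$
$\frac{3}{X{\left(21 \right)}} + \frac{231}{\left(-2 - 4 \left(2 - 1\right)\right)^{2}} = \frac{3}{2} + \frac{231}{\left(-2 - 4 \left(2 - 1\right)\right)^{2}} = 3 \cdot \frac{1}{2} + \frac{231}{\left(-2 - 4\right)^{2}} = \frac{3}{2} + \frac{231}{\left(-2 - 4\right)^{2}} = \frac{3}{2} + \frac{231}{\left(-6\right)^{2}} = \frac{3}{2} + \frac{231}{36} = \frac{3}{2} + 231 \cdot \frac{1}{36} = \frac{3}{2} + \frac{77}{12} = \frac{95}{12}$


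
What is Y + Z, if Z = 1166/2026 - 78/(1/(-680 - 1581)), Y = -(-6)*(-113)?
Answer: 177964423/1013 ≈ 1.7568e+5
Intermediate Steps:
Y = -678 (Y = -1*678 = -678)
Z = 178651237/1013 (Z = 1166*(1/2026) - 78/(1/(-2261)) = 583/1013 - 78/(-1/2261) = 583/1013 - 78*(-2261) = 583/1013 + 176358 = 178651237/1013 ≈ 1.7636e+5)
Y + Z = -678 + 178651237/1013 = 177964423/1013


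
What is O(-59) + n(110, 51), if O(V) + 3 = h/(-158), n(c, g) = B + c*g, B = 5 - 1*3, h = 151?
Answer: 886071/158 ≈ 5608.0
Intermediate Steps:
B = 2 (B = 5 - 3 = 2)
n(c, g) = 2 + c*g
O(V) = -625/158 (O(V) = -3 + 151/(-158) = -3 + 151*(-1/158) = -3 - 151/158 = -625/158)
O(-59) + n(110, 51) = -625/158 + (2 + 110*51) = -625/158 + (2 + 5610) = -625/158 + 5612 = 886071/158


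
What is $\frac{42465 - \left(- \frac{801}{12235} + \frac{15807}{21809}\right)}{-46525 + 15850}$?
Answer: $- \frac{3776964099613}{2728368600875} \approx -1.3843$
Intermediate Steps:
$\frac{42465 - \left(- \frac{801}{12235} + \frac{15807}{21809}\right)}{-46525 + 15850} = \frac{42465 - \frac{175929636}{266833115}}{-30675} = \left(42465 + \left(- \frac{15807}{21809} + \frac{801}{12235}\right)\right) \left(- \frac{1}{30675}\right) = \left(42465 - \frac{175929636}{266833115}\right) \left(- \frac{1}{30675}\right) = \frac{11330892298839}{266833115} \left(- \frac{1}{30675}\right) = - \frac{3776964099613}{2728368600875}$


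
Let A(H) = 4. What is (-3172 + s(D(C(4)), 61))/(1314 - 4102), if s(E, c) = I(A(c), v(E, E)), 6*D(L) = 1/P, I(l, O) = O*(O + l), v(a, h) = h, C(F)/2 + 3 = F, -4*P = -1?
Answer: 7130/6273 ≈ 1.1366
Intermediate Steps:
P = 1/4 (P = -1/4*(-1) = 1/4 ≈ 0.25000)
C(F) = -6 + 2*F
D(L) = 2/3 (D(L) = 1/(6*(1/4)) = (1/6)*4 = 2/3)
s(E, c) = E*(4 + E) (s(E, c) = E*(E + 4) = E*(4 + E))
(-3172 + s(D(C(4)), 61))/(1314 - 4102) = (-3172 + 2*(4 + 2/3)/3)/(1314 - 4102) = (-3172 + (2/3)*(14/3))/(-2788) = (-3172 + 28/9)*(-1/2788) = -28520/9*(-1/2788) = 7130/6273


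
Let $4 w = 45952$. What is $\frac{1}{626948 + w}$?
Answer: $\frac{1}{638436} \approx 1.5663 \cdot 10^{-6}$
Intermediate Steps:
$w = 11488$ ($w = \frac{1}{4} \cdot 45952 = 11488$)
$\frac{1}{626948 + w} = \frac{1}{626948 + 11488} = \frac{1}{638436}$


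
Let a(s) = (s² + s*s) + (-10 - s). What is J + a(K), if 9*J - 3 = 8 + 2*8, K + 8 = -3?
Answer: 246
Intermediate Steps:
K = -11 (K = -8 - 3 = -11)
a(s) = -10 - s + 2*s² (a(s) = (s² + s²) + (-10 - s) = 2*s² + (-10 - s) = -10 - s + 2*s²)
J = 3 (J = ⅓ + (8 + 2*8)/9 = ⅓ + (8 + 16)/9 = ⅓ + (⅑)*24 = ⅓ + 8/3 = 3)
J + a(K) = 3 + (-10 - 1*(-11) + 2*(-11)²) = 3 + (-10 + 11 + 2*121) = 3 + (-10 + 11 + 242) = 3 + 243 = 246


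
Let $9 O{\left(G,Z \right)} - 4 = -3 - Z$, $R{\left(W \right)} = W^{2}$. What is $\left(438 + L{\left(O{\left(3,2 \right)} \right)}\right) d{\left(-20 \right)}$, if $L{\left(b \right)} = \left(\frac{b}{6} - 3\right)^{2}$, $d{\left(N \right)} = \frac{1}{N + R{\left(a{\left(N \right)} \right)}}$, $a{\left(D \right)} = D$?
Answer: $\frac{1303777}{1108080} \approx 1.1766$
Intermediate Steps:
$O{\left(G,Z \right)} = \frac{1}{9} - \frac{Z}{9}$ ($O{\left(G,Z \right)} = \frac{4}{9} + \frac{-3 - Z}{9} = \frac{4}{9} - \left(\frac{1}{3} + \frac{Z}{9}\right) = \frac{1}{9} - \frac{Z}{9}$)
$d{\left(N \right)} = \frac{1}{N + N^{2}}$
$L{\left(b \right)} = \left(-3 + \frac{b}{6}\right)^{2}$ ($L{\left(b \right)} = \left(b \frac{1}{6} - 3\right)^{2} = \left(\frac{b}{6} - 3\right)^{2} = \left(-3 + \frac{b}{6}\right)^{2}$)
$\left(438 + L{\left(O{\left(3,2 \right)} \right)}\right) d{\left(-20 \right)} = \left(438 + \frac{\left(-18 + \left(\frac{1}{9} - \frac{2}{9}\right)\right)^{2}}{36}\right) \frac{1}{\left(-20\right) \left(1 - 20\right)} = \left(438 + \frac{\left(-18 + \left(\frac{1}{9} - \frac{2}{9}\right)\right)^{2}}{36}\right) \left(- \frac{1}{20 \left(-19\right)}\right) = \left(438 + \frac{\left(-18 - \frac{1}{9}\right)^{2}}{36}\right) \left(\left(- \frac{1}{20}\right) \left(- \frac{1}{19}\right)\right) = \left(438 + \frac{\left(- \frac{163}{9}\right)^{2}}{36}\right) \frac{1}{380} = \left(438 + \frac{1}{36} \cdot \frac{26569}{81}\right) \frac{1}{380} = \left(438 + \frac{26569}{2916}\right) \frac{1}{380} = \frac{1303777}{2916} \cdot \frac{1}{380} = \frac{1303777}{1108080}$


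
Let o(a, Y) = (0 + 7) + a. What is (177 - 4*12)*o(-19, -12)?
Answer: -1548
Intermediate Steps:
o(a, Y) = 7 + a
(177 - 4*12)*o(-19, -12) = (177 - 4*12)*(7 - 19) = (177 - 48)*(-12) = 129*(-12) = -1548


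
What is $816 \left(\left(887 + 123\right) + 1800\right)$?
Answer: $2292960$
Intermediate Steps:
$816 \left(\left(887 + 123\right) + 1800\right) = 816 \left(1010 + 1800\right) = 816 \cdot 2810 = 2292960$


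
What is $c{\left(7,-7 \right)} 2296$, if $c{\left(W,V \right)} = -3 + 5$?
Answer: $4592$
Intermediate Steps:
$c{\left(W,V \right)} = 2$
$c{\left(7,-7 \right)} 2296 = 2 \cdot 2296 = 4592$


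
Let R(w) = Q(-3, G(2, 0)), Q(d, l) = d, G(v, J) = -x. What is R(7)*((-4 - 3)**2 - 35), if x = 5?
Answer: -42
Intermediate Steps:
G(v, J) = -5 (G(v, J) = -1*5 = -5)
R(w) = -3
R(7)*((-4 - 3)**2 - 35) = -3*((-4 - 3)**2 - 35) = -3*((-7)**2 - 35) = -3*(49 - 35) = -3*14 = -42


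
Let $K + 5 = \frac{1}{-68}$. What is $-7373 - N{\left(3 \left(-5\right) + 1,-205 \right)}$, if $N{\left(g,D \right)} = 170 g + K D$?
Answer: $- \frac{409429}{68} \approx -6021.0$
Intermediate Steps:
$K = - \frac{341}{68}$ ($K = -5 + \frac{1}{-68} = -5 - \frac{1}{68} = - \frac{341}{68} \approx -5.0147$)
$N{\left(g,D \right)} = 170 g - \frac{341 D}{68}$
$-7373 - N{\left(3 \left(-5\right) + 1,-205 \right)} = -7373 - \left(170 \left(3 \left(-5\right) + 1\right) - - \frac{69905}{68}\right) = -7373 - \left(170 \left(-15 + 1\right) + \frac{69905}{68}\right) = -7373 - \left(170 \left(-14\right) + \frac{69905}{68}\right) = -7373 - \left(-2380 + \frac{69905}{68}\right) = -7373 - - \frac{91935}{68} = -7373 + \frac{91935}{68} = - \frac{409429}{68}$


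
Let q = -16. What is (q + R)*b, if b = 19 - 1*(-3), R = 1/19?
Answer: -6666/19 ≈ -350.84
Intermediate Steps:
R = 1/19 ≈ 0.052632
b = 22 (b = 19 + 3 = 22)
(q + R)*b = (-16 + 1/19)*22 = -303/19*22 = -6666/19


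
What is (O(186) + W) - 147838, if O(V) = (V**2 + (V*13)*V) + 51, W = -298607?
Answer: 37950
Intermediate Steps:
O(V) = 51 + 14*V**2 (O(V) = (V**2 + (13*V)*V) + 51 = (V**2 + 13*V**2) + 51 = 14*V**2 + 51 = 51 + 14*V**2)
(O(186) + W) - 147838 = ((51 + 14*186**2) - 298607) - 147838 = ((51 + 14*34596) - 298607) - 147838 = ((51 + 484344) - 298607) - 147838 = (484395 - 298607) - 147838 = 185788 - 147838 = 37950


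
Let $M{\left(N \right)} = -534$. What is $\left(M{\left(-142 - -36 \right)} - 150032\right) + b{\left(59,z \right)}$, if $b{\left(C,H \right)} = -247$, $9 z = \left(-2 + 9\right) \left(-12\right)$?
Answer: $-150813$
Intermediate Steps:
$z = - \frac{28}{3}$ ($z = \frac{\left(-2 + 9\right) \left(-12\right)}{9} = \frac{7 \left(-12\right)}{9} = \frac{1}{9} \left(-84\right) = - \frac{28}{3} \approx -9.3333$)
$\left(M{\left(-142 - -36 \right)} - 150032\right) + b{\left(59,z \right)} = \left(-534 - 150032\right) - 247 = -150566 - 247 = -150813$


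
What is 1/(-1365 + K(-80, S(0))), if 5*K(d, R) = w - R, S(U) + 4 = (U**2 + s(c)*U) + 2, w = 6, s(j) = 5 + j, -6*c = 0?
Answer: -5/6817 ≈ -0.00073346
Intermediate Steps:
c = 0 (c = -1/6*0 = 0)
S(U) = -2 + U**2 + 5*U (S(U) = -4 + ((U**2 + (5 + 0)*U) + 2) = -4 + ((U**2 + 5*U) + 2) = -4 + (2 + U**2 + 5*U) = -2 + U**2 + 5*U)
K(d, R) = 6/5 - R/5 (K(d, R) = (6 - R)/5 = 6/5 - R/5)
1/(-1365 + K(-80, S(0))) = 1/(-1365 + (6/5 - (-2 + 0**2 + 5*0)/5)) = 1/(-1365 + (6/5 - (-2 + 0 + 0)/5)) = 1/(-1365 + (6/5 - 1/5*(-2))) = 1/(-1365 + (6/5 + 2/5)) = 1/(-1365 + 8/5) = 1/(-6817/5) = -5/6817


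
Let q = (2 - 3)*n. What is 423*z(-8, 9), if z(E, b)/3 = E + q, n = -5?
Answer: -3807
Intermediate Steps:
q = 5 (q = (2 - 3)*(-5) = -1*(-5) = 5)
z(E, b) = 15 + 3*E (z(E, b) = 3*(E + 5) = 3*(5 + E) = 15 + 3*E)
423*z(-8, 9) = 423*(15 + 3*(-8)) = 423*(15 - 24) = 423*(-9) = -3807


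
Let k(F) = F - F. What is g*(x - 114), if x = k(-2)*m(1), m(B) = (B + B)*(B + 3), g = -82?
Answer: 9348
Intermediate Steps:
k(F) = 0
m(B) = 2*B*(3 + B) (m(B) = (2*B)*(3 + B) = 2*B*(3 + B))
x = 0 (x = 0*(2*1*(3 + 1)) = 0*(2*1*4) = 0*8 = 0)
g*(x - 114) = -82*(0 - 114) = -82*(-114) = 9348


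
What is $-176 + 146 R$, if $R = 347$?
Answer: $50486$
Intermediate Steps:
$-176 + 146 R = -176 + 146 \cdot 347 = -176 + 50662 = 50486$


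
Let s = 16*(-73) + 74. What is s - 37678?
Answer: -38772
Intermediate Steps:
s = -1094 (s = -1168 + 74 = -1094)
s - 37678 = -1094 - 37678 = -38772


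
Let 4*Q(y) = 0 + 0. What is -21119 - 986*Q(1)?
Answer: -21119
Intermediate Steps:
Q(y) = 0 (Q(y) = (0 + 0)/4 = (¼)*0 = 0)
-21119 - 986*Q(1) = -21119 - 986*0 = -21119 - 1*0 = -21119 + 0 = -21119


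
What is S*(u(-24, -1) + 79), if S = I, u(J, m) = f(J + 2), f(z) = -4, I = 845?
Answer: 63375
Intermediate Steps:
u(J, m) = -4
S = 845
S*(u(-24, -1) + 79) = 845*(-4 + 79) = 845*75 = 63375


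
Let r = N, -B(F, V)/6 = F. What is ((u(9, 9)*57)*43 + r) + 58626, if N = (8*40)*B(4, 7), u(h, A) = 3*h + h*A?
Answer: 315654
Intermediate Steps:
B(F, V) = -6*F
u(h, A) = 3*h + A*h
N = -7680 (N = (8*40)*(-6*4) = 320*(-24) = -7680)
r = -7680
((u(9, 9)*57)*43 + r) + 58626 = (((9*(3 + 9))*57)*43 - 7680) + 58626 = (((9*12)*57)*43 - 7680) + 58626 = ((108*57)*43 - 7680) + 58626 = (6156*43 - 7680) + 58626 = (264708 - 7680) + 58626 = 257028 + 58626 = 315654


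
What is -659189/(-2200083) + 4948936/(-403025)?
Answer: -10622400314963/886688451075 ≈ -11.980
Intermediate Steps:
-659189/(-2200083) + 4948936/(-403025) = -659189*(-1/2200083) + 4948936*(-1/403025) = 659189/2200083 - 4948936/403025 = -10622400314963/886688451075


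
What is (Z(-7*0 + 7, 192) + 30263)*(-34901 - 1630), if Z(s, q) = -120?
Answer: -1101153933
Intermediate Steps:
(Z(-7*0 + 7, 192) + 30263)*(-34901 - 1630) = (-120 + 30263)*(-34901 - 1630) = 30143*(-36531) = -1101153933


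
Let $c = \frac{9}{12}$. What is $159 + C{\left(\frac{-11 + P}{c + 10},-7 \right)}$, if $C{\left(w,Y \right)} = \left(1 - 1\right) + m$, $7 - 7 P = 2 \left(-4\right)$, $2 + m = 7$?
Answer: $164$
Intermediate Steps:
$m = 5$ ($m = -2 + 7 = 5$)
$P = \frac{15}{7}$ ($P = 1 - \frac{2 \left(-4\right)}{7} = 1 - - \frac{8}{7} = 1 + \frac{8}{7} = \frac{15}{7} \approx 2.1429$)
$c = \frac{3}{4}$ ($c = 9 \cdot \frac{1}{12} = \frac{3}{4} \approx 0.75$)
$C{\left(w,Y \right)} = 5$ ($C{\left(w,Y \right)} = \left(1 - 1\right) + 5 = 0 + 5 = 5$)
$159 + C{\left(\frac{-11 + P}{c + 10},-7 \right)} = 159 + 5 = 164$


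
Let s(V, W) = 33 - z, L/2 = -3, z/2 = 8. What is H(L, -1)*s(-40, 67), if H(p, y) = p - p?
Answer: 0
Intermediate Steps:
z = 16 (z = 2*8 = 16)
L = -6 (L = 2*(-3) = -6)
H(p, y) = 0
s(V, W) = 17 (s(V, W) = 33 - 1*16 = 33 - 16 = 17)
H(L, -1)*s(-40, 67) = 0*17 = 0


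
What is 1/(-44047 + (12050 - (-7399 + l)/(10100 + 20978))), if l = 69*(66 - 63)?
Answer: -15539/497197787 ≈ -3.1253e-5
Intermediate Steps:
l = 207 (l = 69*3 = 207)
1/(-44047 + (12050 - (-7399 + l)/(10100 + 20978))) = 1/(-44047 + (12050 - (-7399 + 207)/(10100 + 20978))) = 1/(-44047 + (12050 - (-7192)/31078)) = 1/(-44047 + (12050 - 1*(-3596/15539))) = 1/(-44047 + (12050 + 3596/15539)) = 1/(-44047 + 187248546/15539) = 1/(-497197787/15539) = -15539/497197787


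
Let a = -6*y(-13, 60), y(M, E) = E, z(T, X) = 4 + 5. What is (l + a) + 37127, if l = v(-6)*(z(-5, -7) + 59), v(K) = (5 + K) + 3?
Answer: 36903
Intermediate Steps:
z(T, X) = 9
v(K) = 8 + K
l = 136 (l = (8 - 6)*(9 + 59) = 2*68 = 136)
a = -360 (a = -6*60 = -360)
(l + a) + 37127 = (136 - 360) + 37127 = -224 + 37127 = 36903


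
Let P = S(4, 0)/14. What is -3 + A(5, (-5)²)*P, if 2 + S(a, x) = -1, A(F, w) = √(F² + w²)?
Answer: -3 - 15*√26/14 ≈ -8.4632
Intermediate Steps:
S(a, x) = -3 (S(a, x) = -2 - 1 = -3)
P = -3/14 ≈ -0.21429
-3 + A(5, (-5)²)*P = -3 + √(5² + ((-5)²)²)*(-3/14) = -3 + √(25 + 25²)*(-3/14) = -3 + √(25 + 625)*(-3/14) = -3 + √650*(-3/14) = -3 + (5*√26)*(-3/14) = -3 - 15*√26/14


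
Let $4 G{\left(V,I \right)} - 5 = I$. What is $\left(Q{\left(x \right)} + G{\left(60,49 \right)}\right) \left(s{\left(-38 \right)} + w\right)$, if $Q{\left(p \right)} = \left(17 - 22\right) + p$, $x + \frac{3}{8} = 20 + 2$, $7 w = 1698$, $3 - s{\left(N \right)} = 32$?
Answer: $\frac{360295}{56} \approx 6433.8$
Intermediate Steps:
$G{\left(V,I \right)} = \frac{5}{4} + \frac{I}{4}$
$s{\left(N \right)} = -29$ ($s{\left(N \right)} = 3 - 32 = -29$)
$w = \frac{1698}{7}$ ($w = \frac{1}{7} \cdot 1698 = \frac{1698}{7} \approx 242.57$)
$x = \frac{173}{8}$ ($x = - \frac{3}{8} + \left(20 + 2\right) = - \frac{3}{8} + 22 = \frac{173}{8} \approx 21.625$)
$Q{\left(p \right)} = -5 + p$
$\left(Q{\left(x \right)} + G{\left(60,49 \right)}\right) \left(s{\left(-38 \right)} + w\right) = \left(\left(-5 + \frac{173}{8}\right) + \left(\frac{5}{4} + \frac{1}{4} \cdot 49\right)\right) \left(-29 + \frac{1698}{7}\right) = \left(\frac{133}{8} + \left(\frac{5}{4} + \frac{49}{4}\right)\right) \frac{1495}{7} = \left(\frac{133}{8} + \frac{27}{2}\right) \frac{1495}{7} = \frac{241}{8} \cdot \frac{1495}{7} = \frac{360295}{56}$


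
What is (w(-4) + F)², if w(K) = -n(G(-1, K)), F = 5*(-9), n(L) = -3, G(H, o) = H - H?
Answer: 1764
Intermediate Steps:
G(H, o) = 0
F = -45
w(K) = 3 (w(K) = -1*(-3) = 3)
(w(-4) + F)² = (3 - 45)² = (-42)² = 1764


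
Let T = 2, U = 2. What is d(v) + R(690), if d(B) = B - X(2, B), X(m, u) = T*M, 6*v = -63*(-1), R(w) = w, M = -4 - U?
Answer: 1425/2 ≈ 712.50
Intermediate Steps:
M = -6 (M = -4 - 1*2 = -4 - 2 = -6)
v = 21/2 (v = (-63*(-1))/6 = (⅙)*63 = 21/2 ≈ 10.500)
X(m, u) = -12 (X(m, u) = 2*(-6) = -12)
d(B) = 12 + B (d(B) = B - 1*(-12) = B + 12 = 12 + B)
d(v) + R(690) = (12 + 21/2) + 690 = 45/2 + 690 = 1425/2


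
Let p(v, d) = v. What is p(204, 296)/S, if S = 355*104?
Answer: 51/9230 ≈ 0.0055255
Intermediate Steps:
S = 36920
p(204, 296)/S = 204/36920 = 204*(1/36920) = 51/9230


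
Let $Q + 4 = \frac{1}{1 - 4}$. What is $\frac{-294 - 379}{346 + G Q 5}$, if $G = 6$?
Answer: $- \frac{673}{216} \approx -3.1157$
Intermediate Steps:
$Q = - \frac{13}{3}$ ($Q = -4 + \frac{1}{1 - 4} = -4 + \frac{1}{-3} = -4 - \frac{1}{3} = - \frac{13}{3} \approx -4.3333$)
$\frac{-294 - 379}{346 + G Q 5} = \frac{-294 - 379}{346 + 6 \left(- \frac{13}{3}\right) 5} = - \frac{673}{346 - 130} = - \frac{673}{216}$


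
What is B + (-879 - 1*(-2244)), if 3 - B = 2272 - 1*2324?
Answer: 1420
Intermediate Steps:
B = 55 (B = 3 - (2272 - 1*2324) = 3 - (2272 - 2324) = 3 - 1*(-52) = 3 + 52 = 55)
B + (-879 - 1*(-2244)) = 55 + (-879 - 1*(-2244)) = 55 + (-879 + 2244) = 55 + 1365 = 1420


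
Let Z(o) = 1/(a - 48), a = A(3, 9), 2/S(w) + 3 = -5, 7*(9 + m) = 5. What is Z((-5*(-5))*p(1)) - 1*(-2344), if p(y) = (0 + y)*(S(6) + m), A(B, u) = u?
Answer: 91415/39 ≈ 2344.0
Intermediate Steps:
m = -58/7 (m = -9 + (⅐)*5 = -9 + 5/7 = -58/7 ≈ -8.2857)
S(w) = -¼ (S(w) = 2/(-3 - 5) = 2/(-8) = 2*(-⅛) = -¼)
p(y) = -239*y/28 (p(y) = (0 + y)*(-¼ - 58/7) = y*(-239/28) = -239*y/28)
a = 9
Z(o) = -1/39 (Z(o) = 1/(9 - 48) = 1/(-39) = -1/39)
Z((-5*(-5))*p(1)) - 1*(-2344) = -1/39 - 1*(-2344) = -1/39 + 2344 = 91415/39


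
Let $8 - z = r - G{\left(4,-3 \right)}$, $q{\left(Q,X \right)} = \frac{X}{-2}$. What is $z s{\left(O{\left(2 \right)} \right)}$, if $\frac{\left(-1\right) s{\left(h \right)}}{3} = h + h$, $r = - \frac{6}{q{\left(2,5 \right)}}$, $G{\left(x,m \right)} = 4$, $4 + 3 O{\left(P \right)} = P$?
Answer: $\frac{192}{5} \approx 38.4$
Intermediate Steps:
$q{\left(Q,X \right)} = - \frac{X}{2}$ ($q{\left(Q,X \right)} = X \left(- \frac{1}{2}\right) = - \frac{X}{2}$)
$O{\left(P \right)} = - \frac{4}{3} + \frac{P}{3}$
$r = \frac{12}{5}$ ($r = - \frac{6}{\left(- \frac{1}{2}\right) 5} = - \frac{6}{- \frac{5}{2}} = \left(-6\right) \left(- \frac{2}{5}\right) = \frac{12}{5} \approx 2.4$)
$z = \frac{48}{5}$ ($z = 8 - \left(\frac{12}{5} - 4\right) = 8 - - \frac{8}{5} = 8 + \frac{8}{5} = \frac{48}{5} \approx 9.6$)
$s{\left(h \right)} = - 6 h$ ($s{\left(h \right)} = - 3 \left(h + h\right) = - 3 \cdot 2 h = - 6 h$)
$z s{\left(O{\left(2 \right)} \right)} = \frac{48 \left(- 6 \left(- \frac{4}{3} + \frac{1}{3} \cdot 2\right)\right)}{5} = \frac{48 \left(- 6 \left(- \frac{4}{3} + \frac{2}{3}\right)\right)}{5} = \frac{48 \left(\left(-6\right) \left(- \frac{2}{3}\right)\right)}{5} = \frac{48}{5} \cdot 4 = \frac{192}{5}$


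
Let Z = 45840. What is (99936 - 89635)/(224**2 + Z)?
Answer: 10301/96016 ≈ 0.10728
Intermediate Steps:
(99936 - 89635)/(224**2 + Z) = (99936 - 89635)/(224**2 + 45840) = 10301/(50176 + 45840) = 10301/96016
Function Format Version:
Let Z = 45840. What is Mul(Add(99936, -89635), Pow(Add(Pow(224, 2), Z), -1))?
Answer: Rational(10301, 96016) ≈ 0.10728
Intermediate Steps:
Mul(Add(99936, -89635), Pow(Add(Pow(224, 2), Z), -1)) = Mul(Add(99936, -89635), Pow(Add(Pow(224, 2), 45840), -1)) = Mul(10301, Pow(Add(50176, 45840), -1)) = Mul(10301, Pow(96016, -1)) = Mul(10301, Rational(1, 96016)) = Rational(10301, 96016)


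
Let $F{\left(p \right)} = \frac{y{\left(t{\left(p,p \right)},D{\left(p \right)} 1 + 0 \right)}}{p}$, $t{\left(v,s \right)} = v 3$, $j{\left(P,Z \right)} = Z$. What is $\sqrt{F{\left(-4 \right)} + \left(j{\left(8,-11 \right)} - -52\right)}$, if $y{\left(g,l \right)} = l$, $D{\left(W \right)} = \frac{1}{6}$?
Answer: $\frac{\sqrt{5898}}{12} \approx 6.3999$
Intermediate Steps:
$D{\left(W \right)} = \frac{1}{6}$
$t{\left(v,s \right)} = 3 v$
$F{\left(p \right)} = \frac{1}{6 p}$ ($F{\left(p \right)} = \frac{\frac{1}{6} \cdot 1 + 0}{p} = \frac{\frac{1}{6} + 0}{p} = \frac{1}{6 p}$)
$\sqrt{F{\left(-4 \right)} + \left(j{\left(8,-11 \right)} - -52\right)} = \sqrt{\frac{1}{6 \left(-4\right)} - -41} = \sqrt{\frac{1}{6} \left(- \frac{1}{4}\right) + \left(-11 + 52\right)} = \sqrt{- \frac{1}{24} + 41} = \sqrt{\frac{983}{24}} = \frac{\sqrt{5898}}{12}$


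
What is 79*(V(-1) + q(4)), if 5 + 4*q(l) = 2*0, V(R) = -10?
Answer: -3555/4 ≈ -888.75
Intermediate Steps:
q(l) = -5/4 (q(l) = -5/4 + (2*0)/4 = -5/4 + (1/4)*0 = -5/4 + 0 = -5/4)
79*(V(-1) + q(4)) = 79*(-10 - 5/4) = 79*(-45/4) = -3555/4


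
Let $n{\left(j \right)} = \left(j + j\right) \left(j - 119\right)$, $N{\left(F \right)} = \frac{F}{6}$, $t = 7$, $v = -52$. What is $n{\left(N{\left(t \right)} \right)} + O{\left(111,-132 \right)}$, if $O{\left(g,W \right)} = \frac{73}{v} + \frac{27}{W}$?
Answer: $- \frac{711847}{2574} \approx -276.55$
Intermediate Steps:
$O{\left(g,W \right)} = - \frac{73}{52} + \frac{27}{W}$ ($O{\left(g,W \right)} = \frac{73}{-52} + \frac{27}{W} = 73 \left(- \frac{1}{52}\right) + \frac{27}{W} = - \frac{73}{52} + \frac{27}{W}$)
$N{\left(F \right)} = \frac{F}{6}$ ($N{\left(F \right)} = F \frac{1}{6} = \frac{F}{6}$)
$n{\left(j \right)} = 2 j \left(-119 + j\right)$
$n{\left(N{\left(t \right)} \right)} + O{\left(111,-132 \right)} = 2 \cdot \frac{1}{6} \cdot 7 \left(-119 + \frac{1}{6} \cdot 7\right) - \left(\frac{73}{52} - \frac{27}{-132}\right) = 2 \cdot \frac{7}{6} \left(-119 + \frac{7}{6}\right) + \left(- \frac{73}{52} + 27 \left(- \frac{1}{132}\right)\right) = 2 \cdot \frac{7}{6} \left(- \frac{707}{6}\right) - \frac{230}{143} = - \frac{4949}{18} - \frac{230}{143} = - \frac{711847}{2574}$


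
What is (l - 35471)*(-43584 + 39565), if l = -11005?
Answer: 186787044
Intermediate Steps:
(l - 35471)*(-43584 + 39565) = (-11005 - 35471)*(-43584 + 39565) = -46476*(-4019) = 186787044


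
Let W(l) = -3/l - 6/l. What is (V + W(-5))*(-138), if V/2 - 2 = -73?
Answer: 96738/5 ≈ 19348.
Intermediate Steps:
V = -142 (V = 4 + 2*(-73) = 4 - 146 = -142)
W(l) = -9/l
(V + W(-5))*(-138) = (-142 - 9/(-5))*(-138) = (-142 - 9*(-1/5))*(-138) = (-142 + 9/5)*(-138) = -701/5*(-138) = 96738/5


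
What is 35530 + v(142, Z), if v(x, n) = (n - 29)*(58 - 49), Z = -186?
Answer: 33595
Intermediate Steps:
v(x, n) = -261 + 9*n (v(x, n) = (-29 + n)*9 = -261 + 9*n)
35530 + v(142, Z) = 35530 + (-261 + 9*(-186)) = 35530 + (-261 - 1674) = 35530 - 1935 = 33595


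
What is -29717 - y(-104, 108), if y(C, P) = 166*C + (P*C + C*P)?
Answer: 10011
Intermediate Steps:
y(C, P) = 166*C + 2*C*P (y(C, P) = 166*C + (C*P + C*P) = 166*C + 2*C*P)
-29717 - y(-104, 108) = -29717 - 2*(-104)*(83 + 108) = -29717 - 2*(-104)*191 = -29717 - 1*(-39728) = -29717 + 39728 = 10011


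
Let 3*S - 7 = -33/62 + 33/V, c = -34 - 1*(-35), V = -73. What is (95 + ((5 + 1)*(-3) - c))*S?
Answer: 1034626/6789 ≈ 152.40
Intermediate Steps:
c = 1 (c = -34 + 35 = 1)
S = 27227/13578 (S = 7/3 + (-33/62 + 33/(-73))/3 = 7/3 + (-33*1/62 + 33*(-1/73))/3 = 7/3 + (-33/62 - 33/73)/3 = 7/3 + (⅓)*(-4455/4526) = 7/3 - 1485/4526 = 27227/13578 ≈ 2.0052)
(95 + ((5 + 1)*(-3) - c))*S = (95 + ((5 + 1)*(-3) - 1*1))*(27227/13578) = (95 + (6*(-3) - 1))*(27227/13578) = (95 + (-18 - 1))*(27227/13578) = (95 - 19)*(27227/13578) = 76*(27227/13578) = 1034626/6789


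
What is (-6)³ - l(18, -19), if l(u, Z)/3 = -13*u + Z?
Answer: 543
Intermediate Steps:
l(u, Z) = -39*u + 3*Z (l(u, Z) = 3*(-13*u + Z) = 3*(Z - 13*u) = -39*u + 3*Z)
(-6)³ - l(18, -19) = (-6)³ - (-39*18 + 3*(-19)) = -216 - (-702 - 57) = -216 - 1*(-759) = -216 + 759 = 543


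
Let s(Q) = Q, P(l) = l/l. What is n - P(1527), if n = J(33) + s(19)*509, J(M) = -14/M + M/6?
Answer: 638555/66 ≈ 9675.1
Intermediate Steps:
P(l) = 1
J(M) = -14/M + M/6 (J(M) = -14/M + M*(⅙) = -14/M + M/6)
n = 638621/66 (n = (-14/33 + (⅙)*33) + 19*509 = (-14*1/33 + 11/2) + 9671 = (-14/33 + 11/2) + 9671 = 335/66 + 9671 = 638621/66 ≈ 9676.1)
n - P(1527) = 638621/66 - 1*1 = 638621/66 - 1 = 638555/66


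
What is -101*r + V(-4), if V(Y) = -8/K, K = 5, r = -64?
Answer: 32312/5 ≈ 6462.4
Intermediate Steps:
V(Y) = -8/5
-101*r + V(-4) = -101*(-64) - 8/5 = 6464 - 8/5 = 32312/5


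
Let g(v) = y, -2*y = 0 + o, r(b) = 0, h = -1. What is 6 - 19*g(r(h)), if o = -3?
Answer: -45/2 ≈ -22.500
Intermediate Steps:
y = 3/2 (y = -(0 - 3)/2 = -1/2*(-3) = 3/2 ≈ 1.5000)
g(v) = 3/2
6 - 19*g(r(h)) = 6 - 19*3/2 = 6 - 57/2 = -45/2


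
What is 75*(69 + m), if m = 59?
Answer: 9600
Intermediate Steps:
75*(69 + m) = 75*(69 + 59) = 75*128 = 9600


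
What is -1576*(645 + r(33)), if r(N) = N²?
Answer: -2732784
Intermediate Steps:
-1576*(645 + r(33)) = -1576*(645 + 33²) = -1576*(645 + 1089) = -1576*1734 = -2732784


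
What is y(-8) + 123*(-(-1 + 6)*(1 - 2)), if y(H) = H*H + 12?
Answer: 691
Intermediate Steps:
y(H) = 12 + H² (y(H) = H² + 12 = 12 + H²)
y(-8) + 123*(-(-1 + 6)*(1 - 2)) = (12 + (-8)²) + 123*(-(-1 + 6)*(1 - 2)) = (12 + 64) + 123*(-5*(-1)) = 76 + 123*(-1*(-5)) = 76 + 123*5 = 76 + 615 = 691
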